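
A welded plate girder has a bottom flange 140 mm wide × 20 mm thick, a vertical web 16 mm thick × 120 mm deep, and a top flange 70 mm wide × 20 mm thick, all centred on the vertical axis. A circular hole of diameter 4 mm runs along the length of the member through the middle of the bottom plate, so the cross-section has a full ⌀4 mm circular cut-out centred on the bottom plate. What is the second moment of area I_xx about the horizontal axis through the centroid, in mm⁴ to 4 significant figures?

I_xx ≈ 2.142 × 10⁷ mm⁴

Break the section into simple shapes (no overlaps), measuring from the bottom-left corner of the bounding box.
Bottom plate: 140 × 20, A = 2 800 mm², y = 10 mm, Ī = 93333.3 mm⁴.
Web plate: 16 × 120, A = 1 920 mm², y = 80 mm, Ī = 2 304 000 mm⁴.
Top plate: 70 × 20, A = 1 400 mm², y = 150 mm, Ī = 46666.7 mm⁴.
Hole (subtracted): ⌀4, A = 12.5664 mm², y = 10 mm, Ī = 12.5664 mm⁴.
Centroid: ȳ = ΣA·y / ΣA = 64.098 mm.
Transfer each piece to the horizontal axis through the centroid using Ī + A·d² with d = y − 64.098:
  bottom plate: d = -54.098 mm → contributes +8 287 798 mm⁴
  web plate: d = 15.902 mm → contributes +2 789 517 mm⁴
  top plate: d = 85.902 mm → contributes +10 377 480 mm⁴
  hole: d = -54.098 mm → contributes −36789.2 mm⁴
Total I = 21 418 005 mm⁴.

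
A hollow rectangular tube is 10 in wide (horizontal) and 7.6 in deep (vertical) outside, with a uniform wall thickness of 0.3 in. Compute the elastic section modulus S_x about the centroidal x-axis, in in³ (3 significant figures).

Decompose the section into non-overlapping parts with the origin at the bottom-left of its bounding rectangle.
Outer rectangle: 10 × 7.6, A = 76 in², y = 3.8 in, Ī = 365.81 in⁴.
Inner void (subtracted): 9.4 × 7, A = 65.8 in², y = 3.8 in, Ī = 268.68 in⁴.
By symmetry the centroid is at mid-height, ȳ = 3.8 in.
All pieces are centred on the centroidal x-axis, so I = ΣĪ (holes subtracted) = 97.13 in⁴.
Extreme fibre distance c = 3.8 in; S = I/c = 25.561 in³.

S_x ≈ 25.6 in³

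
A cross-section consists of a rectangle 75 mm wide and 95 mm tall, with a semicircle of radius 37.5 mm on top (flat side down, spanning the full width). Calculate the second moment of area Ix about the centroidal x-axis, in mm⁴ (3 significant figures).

Break the section into simple shapes (no overlaps), measuring from the bottom-left corner of the bounding box.
Rectangular body: 75 × 95, A = 7 125 mm², y = 47.5 mm, Ī = 5 358 594 mm⁴.
Semicircular cap: semicircle r = 37.5, A = 2208.9 mm², y = 110.92 mm, Ī = 217 049 mm⁴.
Centroid: ȳ = ΣA·y / ΣA = 62.508 mm.
Transfer each piece to the centroidal x-axis using Ī + A·d² with d = y − 62.508:
  rectangular body: d = -15.008 mm → contributes +6 963 358 mm⁴
  semicircular cap: d = 48.408 mm → contributes +5 393 279 mm⁴
Total I = 12 356 637 mm⁴.

Ix ≈ 1.24 × 10⁷ mm⁴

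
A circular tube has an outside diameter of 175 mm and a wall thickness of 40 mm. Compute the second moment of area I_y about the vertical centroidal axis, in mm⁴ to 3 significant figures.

I_y ≈ 4.20 × 10⁷ mm⁴

Split into non-overlapping primitives; take the origin at the lower-left of the bounding box.
Outer circle: ⌀175, A = 24 053 mm², x = 87.5 mm, Ī = 46 038 598 mm⁴.
Bore (subtracted): ⌀95, A = 7088.2 mm², x = 87.5 mm, Ī = 3 998 198 mm⁴.
By symmetry the centroid is at mid-width, x̄ = 87.5 mm.
All pieces are centred on the vertical centroidal axis, so I = ΣĪ (holes subtracted) = 42 040 400 mm⁴.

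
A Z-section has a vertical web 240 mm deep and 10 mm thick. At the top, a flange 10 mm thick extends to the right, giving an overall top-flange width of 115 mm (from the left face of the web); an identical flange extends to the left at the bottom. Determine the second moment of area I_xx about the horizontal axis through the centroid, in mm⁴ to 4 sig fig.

I_xx ≈ 3.931 × 10⁷ mm⁴

Decompose the section into non-overlapping parts with the origin at the bottom-left of its bounding rectangle.
Web: 10 × 240, A = 2 400 mm², y = 120 mm, Ī = 11 520 000 mm⁴.
Top flange (beyond web): 105 × 10, A = 1 050 mm², y = 235 mm, Ī = 8 750 mm⁴.
Bottom flange (beyond web): 105 × 10, A = 1 050 mm², y = 5 mm, Ī = 8 750 mm⁴.
Centroid: ȳ = ΣA·y / ΣA = 120 mm.
Transfer each piece to the horizontal axis through the centroid using Ī + A·d² with d = y − 120:
  web: d = 0 mm → contributes +11 520 000 mm⁴
  top flange (beyond web): d = 115 mm → contributes +13 895 000 mm⁴
  bottom flange (beyond web): d = -115 mm → contributes +13 895 000 mm⁴
Total I = 39 310 000 mm⁴.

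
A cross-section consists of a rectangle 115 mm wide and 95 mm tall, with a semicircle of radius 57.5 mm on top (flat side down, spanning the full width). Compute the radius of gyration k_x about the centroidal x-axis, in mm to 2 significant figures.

k_x ≈ 41 mm

Split into non-overlapping primitives; take the origin at the lower-left of the bounding box.
Rectangular body: 115 × 95, A = 10 925 mm², y = 47.5 mm, Ī = 8 216 510 mm⁴.
Semicircular cap: semicircle r = 57.5, A = 5 193 mm², y = 119.4 mm, Ī = 1 199 785 mm⁴.
Centroid: ȳ = ΣA·y / ΣA = 70.67 mm.
Transfer each piece to the centroidal x-axis using Ī + A·d² with d = y − 70.67:
  rectangular body: d = -23.17 mm → contributes +14 080 450 mm⁴
  semicircular cap: d = 48.74 mm → contributes +13 535 245 mm⁴
Total I = 27 615 694 mm⁴.
Radius of gyration: k = √(I/A) = √(27 615 694 / 16 118) = 41.39 mm.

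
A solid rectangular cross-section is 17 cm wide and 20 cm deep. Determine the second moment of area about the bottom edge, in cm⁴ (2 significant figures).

I_base ≈ 4.5 × 10⁴ cm⁴

The section: 17 × 20, A = 340 cm², y = 10 cm, Ī = 11 333 cm⁴.
Transfer it to a horizontal axis along the bottom face using Ī + A·d² with d = y − 0:
  the section: d = 10 cm → contributes +45 333 cm⁴
Total I = 45 333 cm⁴.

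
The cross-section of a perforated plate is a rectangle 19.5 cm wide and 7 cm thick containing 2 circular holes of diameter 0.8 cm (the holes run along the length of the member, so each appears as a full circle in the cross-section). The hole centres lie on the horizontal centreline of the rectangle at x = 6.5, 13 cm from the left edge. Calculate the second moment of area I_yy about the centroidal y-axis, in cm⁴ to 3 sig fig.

Break the section into simple shapes (no overlaps), measuring from the bottom-left corner of the bounding box.
Plate: 19.5 × 7, A = 136.5 cm², x = 9.75 cm, Ī = 4325.3 cm⁴.
Hole 1 (subtracted): ⌀0.8, A = 0.50265 cm², x = 6.5 cm, Ī = 0.020106 cm⁴.
Hole 2 (subtracted): ⌀0.8, A = 0.50265 cm², x = 13 cm, Ī = 0.020106 cm⁴.
By symmetry the centroid is at mid-width, x̄ = 9.75 cm.
Transfer each piece to the centroidal y-axis using Ī + A·d² with d = x − 9.75:
  plate: d = 0 cm → contributes +4325.3 cm⁴
  hole 1: d = -3.25 cm → contributes −5.3294 cm⁴
  hole 2: d = 3.25 cm → contributes −5.3294 cm⁴
Total I = 4314.7 cm⁴.

I_yy ≈ 4310 cm⁴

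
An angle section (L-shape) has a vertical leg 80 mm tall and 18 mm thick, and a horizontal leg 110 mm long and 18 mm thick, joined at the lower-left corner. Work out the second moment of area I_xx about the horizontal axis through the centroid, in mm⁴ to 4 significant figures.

I_xx ≈ 1.553 × 10⁶ mm⁴

Break the section into simple shapes (no overlaps), measuring from the bottom-left corner of the bounding box.
Vertical leg: 18 × 80, A = 1 440 mm², y = 40 mm, Ī = 768 000 mm⁴.
Horizontal leg (remainder): 92 × 18, A = 1 656 mm², y = 9 mm, Ī = 44 712 mm⁴.
Centroid: ȳ = ΣA·y / ΣA = 23.4186 mm.
Transfer each piece to the horizontal axis through the centroid using Ī + A·d² with d = y − 23.4186:
  vertical leg: d = 16.5814 mm → contributes +1 163 917 mm⁴
  horizontal leg (remainder): d = -14.4186 mm → contributes +388 988 mm⁴
Total I = 1 552 905 mm⁴.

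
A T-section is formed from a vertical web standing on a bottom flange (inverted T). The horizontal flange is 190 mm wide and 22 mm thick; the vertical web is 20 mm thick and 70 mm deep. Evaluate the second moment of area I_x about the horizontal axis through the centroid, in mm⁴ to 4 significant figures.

Decompose the section into non-overlapping parts with the origin at the bottom-left of its bounding rectangle.
Flange: 190 × 22, A = 4 180 mm², y = 11 mm, Ī = 168 593 mm⁴.
Web: 20 × 70, A = 1 400 mm², y = 57 mm, Ī = 571 667 mm⁴.
Centroid: ȳ = ΣA·y / ΣA = 22.5412 mm.
Transfer each piece to the horizontal axis through the centroid using Ī + A·d² with d = y − 22.5412:
  flange: d = -11.5412 mm → contributes +725 368 mm⁴
  web: d = 34.4588 mm → contributes +2 234 037 mm⁴
Total I = 2 959 406 mm⁴.

I_x ≈ 2.959 × 10⁶ mm⁴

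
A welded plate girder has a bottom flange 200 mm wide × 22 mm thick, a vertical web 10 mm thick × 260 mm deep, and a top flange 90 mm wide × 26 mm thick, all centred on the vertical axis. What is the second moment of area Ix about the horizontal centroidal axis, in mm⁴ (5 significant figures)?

Split into non-overlapping primitives; take the origin at the lower-left of the bounding box.
Bottom plate: 200 × 22, A = 4 400 mm², y = 11 mm, Ī = 177466.7 mm⁴.
Web plate: 10 × 260, A = 2 600 mm², y = 152 mm, Ī = 14 646 667 mm⁴.
Top plate: 90 × 26, A = 2 340 mm², y = 295 mm, Ī = 131 820 mm⁴.
Centroid: ȳ = ΣA·y / ΣA = 121.4026 mm.
Transfer each piece to the horizontal centroidal axis using Ī + A·d² with d = y − 121.4026:
  bottom plate: d = -110.4026 mm → contributes +53 807 867 mm⁴
  web plate: d = 30.59743 mm → contributes +17 080 794 mm⁴
  top plate: d = 173.5974 mm → contributes +70 650 219 mm⁴
Total I = 141 538 880 mm⁴.

Ix ≈ 1.4154 × 10⁸ mm⁴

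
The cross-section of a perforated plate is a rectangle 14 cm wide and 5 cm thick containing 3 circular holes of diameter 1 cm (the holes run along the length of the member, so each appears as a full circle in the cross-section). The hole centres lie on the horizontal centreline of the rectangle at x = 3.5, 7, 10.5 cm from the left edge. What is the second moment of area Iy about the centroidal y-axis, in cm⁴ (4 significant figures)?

Iy ≈ 1124 cm⁴

Break the section into simple shapes (no overlaps), measuring from the bottom-left corner of the bounding box.
Plate: 14 × 5, A = 70 cm², x = 7 cm, Ī = 1143.33 cm⁴.
Hole 1 (subtracted): ⌀1, A = 0.785398 cm², x = 3.5 cm, Ī = 0.0490874 cm⁴.
Hole 2 (subtracted): ⌀1, A = 0.785398 cm², x = 7 cm, Ī = 0.0490874 cm⁴.
Hole 3 (subtracted): ⌀1, A = 0.785398 cm², x = 10.5 cm, Ī = 0.0490874 cm⁴.
By symmetry the centroid is at mid-width, x̄ = 7 cm.
Transfer each piece to the centroidal y-axis using Ī + A·d² with d = x − 7:
  plate: d = 0 cm → contributes +1143.33 cm⁴
  hole 1: d = -3.5 cm → contributes −9.67021 cm⁴
  hole 2: d = 0 cm → contributes −0.0490874 cm⁴
  hole 3: d = 3.5 cm → contributes −9.67021 cm⁴
Total I = 1123.94 cm⁴.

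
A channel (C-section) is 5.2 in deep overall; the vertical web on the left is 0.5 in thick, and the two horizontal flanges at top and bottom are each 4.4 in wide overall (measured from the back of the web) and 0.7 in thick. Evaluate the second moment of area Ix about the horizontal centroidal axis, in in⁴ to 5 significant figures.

Break the section into simple shapes (no overlaps), measuring from the bottom-left corner of the bounding box.
Web: 0.5 × 5.2, A = 2.6 in², y = 2.6 in, Ī = 5.858667 in⁴.
Top flange (beyond web): 3.9 × 0.7, A = 2.73 in², y = 4.85 in, Ī = 0.111475 in⁴.
Bottom flange (beyond web): 3.9 × 0.7, A = 2.73 in², y = 0.35 in, Ī = 0.111475 in⁴.
By symmetry the centroid is at mid-height, ȳ = 2.6 in.
Transfer each piece to the horizontal centroidal axis using Ī + A·d² with d = y − 2.6:
  web: d = 0 in → contributes +5.858667 in⁴
  top flange (beyond web): d = 2.25 in → contributes +13.9321 in⁴
  bottom flange (beyond web): d = -2.25 in → contributes +13.9321 in⁴
Total I = 33.72287 in⁴.

Ix ≈ 33.723 in⁴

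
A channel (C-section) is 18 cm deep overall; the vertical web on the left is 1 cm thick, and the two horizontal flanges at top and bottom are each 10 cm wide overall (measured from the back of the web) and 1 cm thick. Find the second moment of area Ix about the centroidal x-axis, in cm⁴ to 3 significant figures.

Ix ≈ 1790 cm⁴

Decompose the section into non-overlapping parts with the origin at the bottom-left of its bounding rectangle.
Web: 1 × 18, A = 18 cm², y = 9 cm, Ī = 486 cm⁴.
Top flange (beyond web): 9 × 1, A = 9 cm², y = 17.5 cm, Ī = 0.75 cm⁴.
Bottom flange (beyond web): 9 × 1, A = 9 cm², y = 0.5 cm, Ī = 0.75 cm⁴.
By symmetry the centroid is at mid-height, ȳ = 9 cm.
Transfer each piece to the centroidal x-axis using Ī + A·d² with d = y − 9:
  web: d = 0 cm → contributes +486 cm⁴
  top flange (beyond web): d = 8.5 cm → contributes +651 cm⁴
  bottom flange (beyond web): d = -8.5 cm → contributes +651 cm⁴
Total I = 1 788 cm⁴.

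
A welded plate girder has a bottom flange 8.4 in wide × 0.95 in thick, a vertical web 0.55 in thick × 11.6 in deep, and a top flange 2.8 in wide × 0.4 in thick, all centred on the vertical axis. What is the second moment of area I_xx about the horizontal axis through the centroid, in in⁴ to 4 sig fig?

I_xx ≈ 305.3 in⁴

Treat the section as a set of non-overlapping primitives; coordinates are from the bounding-box lower-left.
Bottom plate: 8.4 × 0.95, A = 7.98 in², y = 0.475 in, Ī = 0.600163 in⁴.
Web plate: 0.55 × 11.6, A = 6.38 in², y = 6.75 in, Ī = 71.5411 in⁴.
Top plate: 2.8 × 0.4, A = 1.12 in², y = 12.75 in, Ī = 0.0149333 in⁴.
Centroid: ȳ = ΣA·y / ΣA = 3.94932 in.
Transfer each piece to the horizontal axis through the centroid using Ī + A·d² with d = y − 3.94932:
  bottom plate: d = -3.47432 in → contributes +96.926 in⁴
  web plate: d = 2.80068 in → contributes +121.585 in⁴
  top plate: d = 8.80068 in → contributes +86.7611 in⁴
Total I = 305.272 in⁴.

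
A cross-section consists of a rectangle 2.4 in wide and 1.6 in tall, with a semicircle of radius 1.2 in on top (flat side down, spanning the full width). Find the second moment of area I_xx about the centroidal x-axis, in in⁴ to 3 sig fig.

I_xx ≈ 3.49 in⁴

Decompose the section into non-overlapping parts with the origin at the bottom-left of its bounding rectangle.
Rectangular body: 2.4 × 1.6, A = 3.84 in², y = 0.8 in, Ī = 0.8192 in⁴.
Semicircular cap: semicircle r = 1.2, A = 2.2619 in², y = 2.1093 in, Ī = 0.22759 in⁴.
Centroid: ȳ = ΣA·y / ΣA = 1.2853 in.
Transfer each piece to the centroidal x-axis using Ī + A·d² with d = y − 1.2853:
  rectangular body: d = -0.48535 in → contributes +1.7238 in⁴
  semicircular cap: d = 0.82395 in → contributes +1.7632 in⁴
Total I = 3.487 in⁴.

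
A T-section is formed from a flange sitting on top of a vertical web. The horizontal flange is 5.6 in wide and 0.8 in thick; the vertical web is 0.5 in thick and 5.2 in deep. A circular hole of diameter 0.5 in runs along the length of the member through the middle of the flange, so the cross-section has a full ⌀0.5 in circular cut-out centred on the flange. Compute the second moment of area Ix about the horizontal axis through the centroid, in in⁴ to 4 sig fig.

Treat the section as a set of non-overlapping primitives; coordinates are from the bounding-box lower-left.
Flange: 5.6 × 0.8, A = 4.48 in², y = 5.6 in, Ī = 0.238933 in⁴.
Web: 0.5 × 5.2, A = 2.6 in², y = 2.6 in, Ī = 5.85867 in⁴.
Hole (subtracted): ⌀0.5, A = 0.19635 in², y = 5.6 in, Ī = 0.00306796 in⁴.
Centroid: ȳ = ΣA·y / ΣA = 4.46688 in.
Transfer each piece to the horizontal axis through the centroid using Ī + A·d² with d = y − 4.46688:
  flange: d = 1.13312 in → contributes +5.99108 in⁴
  web: d = -1.86688 in → contributes +14.9203 in⁴
  hole: d = 1.13312 in → contributes −0.255173 in⁴
Total I = 20.6562 in⁴.

Ix ≈ 20.66 in⁴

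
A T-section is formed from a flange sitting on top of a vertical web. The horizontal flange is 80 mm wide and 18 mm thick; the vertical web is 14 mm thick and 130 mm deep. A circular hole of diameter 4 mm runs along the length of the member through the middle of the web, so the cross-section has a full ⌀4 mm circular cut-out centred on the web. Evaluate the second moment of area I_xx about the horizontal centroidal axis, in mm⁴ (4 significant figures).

I_xx ≈ 6.991 × 10⁶ mm⁴

Break the section into simple shapes (no overlaps), measuring from the bottom-left corner of the bounding box.
Flange: 80 × 18, A = 1 440 mm², y = 139 mm, Ī = 38 880 mm⁴.
Web: 14 × 130, A = 1 820 mm², y = 65 mm, Ī = 2 563 167 mm⁴.
Hole (subtracted): ⌀4, A = 12.5664 mm², y = 65 mm, Ī = 12.5664 mm⁴.
Centroid: ȳ = ΣA·y / ΣA = 97.8136 mm.
Transfer each piece to the horizontal centroidal axis using Ī + A·d² with d = y − 97.8136:
  flange: d = 41.1864 mm → contributes +2 481 580 mm⁴
  web: d = -32.8136 mm → contributes +4 522 820 mm⁴
  hole: d = -32.8136 mm → contributes −13543.2 mm⁴
Total I = 6 990 856 mm⁴.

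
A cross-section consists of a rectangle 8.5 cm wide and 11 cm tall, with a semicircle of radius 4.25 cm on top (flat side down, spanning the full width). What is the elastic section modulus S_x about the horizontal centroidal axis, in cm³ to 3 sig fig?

S_x ≈ 266 cm³

Treat the section as a set of non-overlapping primitives; coordinates are from the bounding-box lower-left.
Rectangular body: 8.5 × 11, A = 93.5 cm², y = 5.5 cm, Ī = 942.79 cm⁴.
Semicircular cap: semicircle r = 4.25, A = 28.373 cm², y = 12.804 cm, Ī = 35.809 cm⁴.
Centroid: ȳ = ΣA·y / ΣA = 7.2003 cm.
Transfer each piece to the horizontal centroidal axis using Ī + A·d² with d = y − 7.2003:
  rectangular body: d = -1.7003 cm → contributes +1213.1 cm⁴
  semicircular cap: d = 5.6034 cm → contributes +926.65 cm⁴
Total I = 2139.8 cm⁴.
Extreme fibre distance c = 8.0497 cm; S = I/c = 265.82 cm³.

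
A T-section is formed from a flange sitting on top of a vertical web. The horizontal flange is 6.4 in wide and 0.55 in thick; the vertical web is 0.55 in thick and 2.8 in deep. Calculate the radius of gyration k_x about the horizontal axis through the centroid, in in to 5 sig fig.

k_x ≈ 0.90021 in

Split into non-overlapping primitives; take the origin at the lower-left of the bounding box.
Flange: 6.4 × 0.55, A = 3.52 in², y = 3.075 in, Ī = 0.08873333 in⁴.
Web: 0.55 × 2.8, A = 1.54 in², y = 1.4 in, Ī = 1.006133 in⁴.
Centroid: ȳ = ΣA·y / ΣA = 2.565217 in.
Transfer each piece to the horizontal axis through the centroid using Ī + A·d² with d = y − 2.565217:
  flange: d = 0.5097826 in → contributes +1.003505 in⁴
  web: d = -1.165217 in → contributes +3.09704 in⁴
Total I = 4.100545 in⁴.
Radius of gyration: k = √(I/A) = √(4.100545 / 5.06) = 0.9002135 in.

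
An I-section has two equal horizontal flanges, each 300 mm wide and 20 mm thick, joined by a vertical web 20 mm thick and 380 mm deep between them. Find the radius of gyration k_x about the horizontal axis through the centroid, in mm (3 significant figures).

k_x ≈ 171 mm

Treat the section as a set of non-overlapping primitives; coordinates are from the bounding-box lower-left.
Bottom flange: 300 × 20, A = 6 000 mm², y = 10 mm, Ī = 200 000 mm⁴.
Web: 20 × 380, A = 7 600 mm², y = 210 mm, Ī = 91 453 333 mm⁴.
Top flange: 300 × 20, A = 6 000 mm², y = 410 mm, Ī = 200 000 mm⁴.
By symmetry the centroid is at mid-height, ȳ = 210 mm.
Transfer each piece to the horizontal axis through the centroid using Ī + A·d² with d = y − 210:
  bottom flange: d = -200 mm → contributes +240 200 000 mm⁴
  web: d = 0 mm → contributes +91 453 333 mm⁴
  top flange: d = 200 mm → contributes +240 200 000 mm⁴
Total I = 571 853 333 mm⁴.
Radius of gyration: k = √(I/A) = √(571 853 333 / 19 600) = 170.81 mm.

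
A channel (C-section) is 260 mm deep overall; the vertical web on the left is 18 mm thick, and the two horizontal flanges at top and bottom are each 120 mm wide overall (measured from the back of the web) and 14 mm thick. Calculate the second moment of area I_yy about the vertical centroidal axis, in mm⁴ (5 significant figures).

Treat the section as a set of non-overlapping primitives; coordinates are from the bounding-box lower-left.
Web: 18 × 260, A = 4 680 mm², x = 9 mm, Ī = 126 360 mm⁴.
Top flange (beyond web): 102 × 14, A = 1 428 mm², x = 69 mm, Ī = 1 238 076 mm⁴.
Bottom flange (beyond web): 102 × 14, A = 1 428 mm², x = 69 mm, Ī = 1 238 076 mm⁴.
Centroid: x̄ = ΣA·x / ΣA = 31.73885 mm.
Transfer each piece to the vertical centroidal axis using Ī + A·d² with d = x − 31.73885:
  web: d = -22.73885 mm → contributes +2 546 180 mm⁴
  top flange (beyond web): d = 37.26115 mm → contributes +3 220 701 mm⁴
  bottom flange (beyond web): d = 37.26115 mm → contributes +3 220 701 mm⁴
Total I = 8 987 582 mm⁴.

I_yy ≈ 8.9876 × 10⁶ mm⁴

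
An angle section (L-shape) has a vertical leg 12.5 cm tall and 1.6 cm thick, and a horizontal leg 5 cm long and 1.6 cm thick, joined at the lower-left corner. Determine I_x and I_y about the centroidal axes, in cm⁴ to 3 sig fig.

Treat the section as a set of non-overlapping primitives; coordinates are from the bounding-box lower-left.
Vertical leg: 1.6 × 12.5, A = 20 cm², y = 6.25 cm, Ī = 260.42 cm⁴.
Horizontal leg (remainder): 3.4 × 1.6, A = 5.44 cm², y = 0.8 cm, Ī = 1.1605 cm⁴.
Centroid: ȳ = ΣA·y / ΣA = 5.0846 cm.
Transfer each piece to the centroidal x-axis using Ī + A·d² with d = y − 5.0846:
  vertical leg: d = 1.1654 cm → contributes +287.58 cm⁴
  horizontal leg (remainder): d = -4.2846 cm → contributes +101.03 cm⁴
Total I = 388.61 cm⁴.
For the y-axis: x̄ = 1.3346 cm.
Repeating about the centroidal y-axis gives I_y = 36.237 cm⁴.

I_x ≈ 389 cm⁴, I_y ≈ 36.2 cm⁴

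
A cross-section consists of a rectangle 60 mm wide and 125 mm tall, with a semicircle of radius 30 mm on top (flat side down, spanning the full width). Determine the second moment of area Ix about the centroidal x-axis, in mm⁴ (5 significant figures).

Decompose the section into non-overlapping parts with the origin at the bottom-left of its bounding rectangle.
Rectangular body: 60 × 125, A = 7 500 mm², y = 62.5 mm, Ī = 9 765 625 mm⁴.
Semicircular cap: semicircle r = 30, A = 1413.717 mm², y = 137.7324 mm, Ī = 88903.14 mm⁴.
Centroid: ȳ = ΣA·y / ΣA = 74.43187 mm.
Transfer each piece to the centroidal x-axis using Ī + A·d² with d = y − 74.43187:
  rectangular body: d = -11.93187 mm → contributes +10 833 396 mm⁴
  semicircular cap: d = 63.30053 mm → contributes +5 753 605 mm⁴
Total I = 16 587 001 mm⁴.

Ix ≈ 1.6587 × 10⁷ mm⁴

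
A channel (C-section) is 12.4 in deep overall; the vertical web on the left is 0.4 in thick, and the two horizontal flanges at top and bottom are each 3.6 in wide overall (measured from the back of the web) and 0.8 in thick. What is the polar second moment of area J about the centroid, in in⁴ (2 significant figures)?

J ≈ 250 in⁴

Treat the section as a set of non-overlapping primitives; coordinates are from the bounding-box lower-left.
Web: 0.4 × 12.4, A = 4.96 in², y = 6.2 in, Ī = 63.55 in⁴.
Top flange (beyond web): 3.2 × 0.8, A = 2.56 in², y = 12 in, Ī = 0.1365 in⁴.
Bottom flange (beyond web): 3.2 × 0.8, A = 2.56 in², y = 0.4 in, Ī = 0.1365 in⁴.
By symmetry the centroid is at mid-height, ȳ = 6.2 in.
Transfer each piece to the centroidal x-axis using Ī + A·d² with d = y − 6.2:
  web: d = 0 in → contributes +63.55 in⁴
  top flange (beyond web): d = 5.8 in → contributes +86.25 in⁴
  bottom flange (beyond web): d = -5.8 in → contributes +86.25 in⁴
Total I = 236.1 in⁴.
For the y-axis: x̄ = 1.114 in.
Repeating about the centroidal y-axis gives I_y = 12.6 in⁴.
Polar second moment: J = I_x + I_y = 248.7 in⁴.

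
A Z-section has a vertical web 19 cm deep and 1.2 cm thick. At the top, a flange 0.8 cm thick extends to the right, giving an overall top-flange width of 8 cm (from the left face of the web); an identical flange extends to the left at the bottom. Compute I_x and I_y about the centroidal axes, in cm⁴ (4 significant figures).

Break the section into simple shapes (no overlaps), measuring from the bottom-left corner of the bounding box.
Web: 1.2 × 19, A = 22.8 cm², y = 9.5 cm, Ī = 685.9 cm⁴.
Top flange (beyond web): 6.8 × 0.8, A = 5.44 cm², y = 18.6 cm, Ī = 0.290133 cm⁴.
Bottom flange (beyond web): 6.8 × 0.8, A = 5.44 cm², y = 0.4 cm, Ī = 0.290133 cm⁴.
Centroid: ȳ = ΣA·y / ΣA = 9.5 cm.
Transfer each piece to the centroidal x-axis using Ī + A·d² with d = y − 9.5:
  web: d = 0 cm → contributes +685.9 cm⁴
  top flange (beyond web): d = 9.1 cm → contributes +450.777 cm⁴
  bottom flange (beyond web): d = -9.1 cm → contributes +450.777 cm⁴
Total I = 1587.45 cm⁴.
For the y-axis: x̄ = 7.4 cm.
Repeating about the centroidal y-axis gives I_y = 218.74 cm⁴.

I_x ≈ 1587 cm⁴, I_y ≈ 218.7 cm⁴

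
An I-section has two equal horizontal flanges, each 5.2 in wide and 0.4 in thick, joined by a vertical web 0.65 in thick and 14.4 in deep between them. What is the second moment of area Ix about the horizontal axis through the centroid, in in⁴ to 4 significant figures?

Ix ≈ 389.6 in⁴

Break the section into simple shapes (no overlaps), measuring from the bottom-left corner of the bounding box.
Bottom flange: 5.2 × 0.4, A = 2.08 in², y = 0.2 in, Ī = 0.0277333 in⁴.
Web: 0.65 × 14.4, A = 9.36 in², y = 7.6 in, Ī = 161.741 in⁴.
Top flange: 5.2 × 0.4, A = 2.08 in², y = 15 in, Ī = 0.0277333 in⁴.
By symmetry the centroid is at mid-height, ȳ = 7.6 in.
Transfer each piece to the horizontal axis through the centroid using Ī + A·d² with d = y − 7.6:
  bottom flange: d = -7.4 in → contributes +113.929 in⁴
  web: d = 0 in → contributes +161.741 in⁴
  top flange: d = 7.4 in → contributes +113.929 in⁴
Total I = 389.598 in⁴.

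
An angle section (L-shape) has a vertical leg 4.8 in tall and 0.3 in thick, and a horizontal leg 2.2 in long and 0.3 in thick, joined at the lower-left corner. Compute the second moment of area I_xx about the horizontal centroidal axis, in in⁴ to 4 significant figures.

I_xx ≈ 4.836 in⁴

Break the section into simple shapes (no overlaps), measuring from the bottom-left corner of the bounding box.
Vertical leg: 0.3 × 4.8, A = 1.44 in², y = 2.4 in, Ī = 2.7648 in⁴.
Horizontal leg (remainder): 1.9 × 0.3, A = 0.57 in², y = 0.15 in, Ī = 0.004275 in⁴.
Centroid: ȳ = ΣA·y / ΣA = 1.76194 in.
Transfer each piece to the horizontal centroidal axis using Ī + A·d² with d = y − 1.76194:
  vertical leg: d = 0.63806 in → contributes +3.35105 in⁴
  horizontal leg (remainder): d = -1.61194 in → contributes +1.48534 in⁴
Total I = 4.83639 in⁴.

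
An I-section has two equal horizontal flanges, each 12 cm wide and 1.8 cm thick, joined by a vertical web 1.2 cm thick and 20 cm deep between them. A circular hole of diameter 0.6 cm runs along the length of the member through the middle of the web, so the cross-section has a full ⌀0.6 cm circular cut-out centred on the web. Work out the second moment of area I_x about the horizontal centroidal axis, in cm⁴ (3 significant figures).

I_x ≈ 5940 cm⁴

Treat the section as a set of non-overlapping primitives; coordinates are from the bounding-box lower-left.
Bottom flange: 12 × 1.8, A = 21.6 cm², y = 0.9 cm, Ī = 5.832 cm⁴.
Web: 1.2 × 20, A = 24 cm², y = 11.8 cm, Ī = 800 cm⁴.
Top flange: 12 × 1.8, A = 21.6 cm², y = 22.7 cm, Ī = 5.832 cm⁴.
Hole (subtracted): ⌀0.6, A = 0.28274 cm², y = 11.8 cm, Ī = 0.0063617 cm⁴.
By symmetry the centroid is at mid-height, ȳ = 11.8 cm.
Transfer each piece to the horizontal centroidal axis using Ī + A·d² with d = y − 11.8:
  bottom flange: d = -10.9 cm → contributes +2572.1 cm⁴
  web: d = 0 cm → contributes +800 cm⁴
  top flange: d = 10.9 cm → contributes +2572.1 cm⁴
  hole: d = 0 cm → contributes −0.0063617 cm⁴
Total I = 5944.2 cm⁴.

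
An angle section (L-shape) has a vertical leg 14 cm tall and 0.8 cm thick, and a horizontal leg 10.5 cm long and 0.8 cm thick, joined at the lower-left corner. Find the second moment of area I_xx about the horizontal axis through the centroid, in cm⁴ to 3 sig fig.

I_xx ≈ 383 cm⁴

Split into non-overlapping primitives; take the origin at the lower-left of the bounding box.
Vertical leg: 0.8 × 14, A = 11.2 cm², y = 7 cm, Ī = 182.93 cm⁴.
Horizontal leg (remainder): 9.7 × 0.8, A = 7.76 cm², y = 0.4 cm, Ī = 0.41387 cm⁴.
Centroid: ȳ = ΣA·y / ΣA = 4.2987 cm.
Transfer each piece to the horizontal axis through the centroid using Ī + A·d² with d = y − 4.2987:
  vertical leg: d = 2.7013 cm → contributes +264.66 cm⁴
  horizontal leg (remainder): d = -3.8987 cm → contributes +118.37 cm⁴
Total I = 383.02 cm⁴.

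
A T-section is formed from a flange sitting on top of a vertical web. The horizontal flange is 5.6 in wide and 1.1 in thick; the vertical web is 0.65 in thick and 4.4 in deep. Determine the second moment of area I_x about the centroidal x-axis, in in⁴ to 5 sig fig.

Split into non-overlapping primitives; take the origin at the lower-left of the bounding box.
Flange: 5.6 × 1.1, A = 6.16 in², y = 4.95 in, Ī = 0.6211333 in⁴.
Web: 0.65 × 4.4, A = 2.86 in², y = 2.2 in, Ī = 4.614133 in⁴.
Centroid: ȳ = ΣA·y / ΣA = 4.078049 in.
Transfer each piece to the centroidal x-axis using Ī + A·d² with d = y − 4.078049:
  flange: d = 0.8719512 in → contributes +5.304575 in⁴
  web: d = -1.878049 in → contributes +14.70155 in⁴
Total I = 20.00612 in⁴.

I_x ≈ 20.006 in⁴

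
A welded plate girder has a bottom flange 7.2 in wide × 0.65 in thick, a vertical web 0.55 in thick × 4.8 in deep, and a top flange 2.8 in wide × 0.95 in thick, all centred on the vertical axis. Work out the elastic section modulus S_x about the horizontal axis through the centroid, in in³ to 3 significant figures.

S_x ≈ 15.4 in³

Split into non-overlapping primitives; take the origin at the lower-left of the bounding box.
Bottom plate: 7.2 × 0.65, A = 4.68 in², y = 0.325 in, Ī = 0.16478 in⁴.
Web plate: 0.55 × 4.8, A = 2.64 in², y = 3.05 in, Ī = 5.0688 in⁴.
Top plate: 2.8 × 0.95, A = 2.66 in², y = 5.925 in, Ī = 0.20005 in⁴.
Centroid: ȳ = ΣA·y / ΣA = 2.5384 in.
Transfer each piece to the horizontal axis through the centroid using Ī + A·d² with d = y − 2.5384:
  bottom plate: d = -2.2134 in → contributes +23.093 in⁴
  web plate: d = 0.51157 in → contributes +5.7597 in⁴
  top plate: d = 3.3866 in → contributes +30.707 in⁴
Total I = 59.56 in⁴.
Extreme fibre distance c = 3.8616 in; S = I/c = 15.424 in³.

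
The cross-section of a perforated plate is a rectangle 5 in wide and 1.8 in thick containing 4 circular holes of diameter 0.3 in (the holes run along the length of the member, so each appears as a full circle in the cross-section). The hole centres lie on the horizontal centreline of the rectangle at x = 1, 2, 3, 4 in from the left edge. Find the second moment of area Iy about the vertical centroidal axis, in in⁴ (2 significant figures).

Iy ≈ 18 in⁴

Split into non-overlapping primitives; take the origin at the lower-left of the bounding box.
Plate: 5 × 1.8, A = 9 in², x = 2.5 in, Ī = 18.75 in⁴.
Hole 1 (subtracted): ⌀0.3, A = 0.07069 in², x = 1 in, Ī = 0.0003976 in⁴.
Hole 2 (subtracted): ⌀0.3, A = 0.07069 in², x = 2 in, Ī = 0.0003976 in⁴.
Hole 3 (subtracted): ⌀0.3, A = 0.07069 in², x = 3 in, Ī = 0.0003976 in⁴.
Hole 4 (subtracted): ⌀0.3, A = 0.07069 in², x = 4 in, Ī = 0.0003976 in⁴.
By symmetry the centroid is at mid-width, x̄ = 2.5 in.
Transfer each piece to the vertical centroidal axis using Ī + A·d² with d = x − 2.5:
  plate: d = 0 in → contributes +18.75 in⁴
  hole 1: d = -1.5 in → contributes −0.1594 in⁴
  hole 2: d = -0.5 in → contributes −0.01807 in⁴
  hole 3: d = 0.5 in → contributes −0.01807 in⁴
  hole 4: d = 1.5 in → contributes −0.1594 in⁴
Total I = 18.39 in⁴.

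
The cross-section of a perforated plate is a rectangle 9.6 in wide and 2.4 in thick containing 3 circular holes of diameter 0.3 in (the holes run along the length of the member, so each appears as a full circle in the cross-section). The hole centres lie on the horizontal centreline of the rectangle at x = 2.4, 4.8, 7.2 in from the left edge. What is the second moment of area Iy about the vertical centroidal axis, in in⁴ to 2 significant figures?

Split into non-overlapping primitives; take the origin at the lower-left of the bounding box.
Plate: 9.6 × 2.4, A = 23.04 in², x = 4.8 in, Ī = 176.9 in⁴.
Hole 1 (subtracted): ⌀0.3, A = 0.07069 in², x = 2.4 in, Ī = 0.0003976 in⁴.
Hole 2 (subtracted): ⌀0.3, A = 0.07069 in², x = 4.8 in, Ī = 0.0003976 in⁴.
Hole 3 (subtracted): ⌀0.3, A = 0.07069 in², x = 7.2 in, Ī = 0.0003976 in⁴.
By symmetry the centroid is at mid-width, x̄ = 4.8 in.
Transfer each piece to the vertical centroidal axis using Ī + A·d² with d = x − 4.8:
  plate: d = 0 in → contributes +176.9 in⁴
  hole 1: d = -2.4 in → contributes −0.4075 in⁴
  hole 2: d = 0 in → contributes −0.0003976 in⁴
  hole 3: d = 2.4 in → contributes −0.4075 in⁴
Total I = 176.1 in⁴.

Iy ≈ 180 in⁴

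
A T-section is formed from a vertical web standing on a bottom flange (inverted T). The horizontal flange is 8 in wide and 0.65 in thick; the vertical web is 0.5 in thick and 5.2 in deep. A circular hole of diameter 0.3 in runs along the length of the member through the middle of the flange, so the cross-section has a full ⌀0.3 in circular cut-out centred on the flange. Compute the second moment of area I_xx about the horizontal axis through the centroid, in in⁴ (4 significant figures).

Decompose the section into non-overlapping parts with the origin at the bottom-left of its bounding rectangle.
Flange: 8 × 0.65, A = 5.2 in², y = 0.325 in, Ī = 0.183083 in⁴.
Web: 0.5 × 5.2, A = 2.6 in², y = 3.25 in, Ī = 5.85867 in⁴.
Hole (subtracted): ⌀0.3, A = 0.0706858 in², y = 0.325 in, Ī = 0.000397608 in⁴.
Centroid: ȳ = ΣA·y / ΣA = 1.30892 in.
Transfer each piece to the horizontal axis through the centroid using Ī + A·d² with d = y − 1.30892:
  flange: d = -0.983917 in → contributes +5.21716 in⁴
  web: d = 1.94108 in → contributes +15.655 in⁴
  hole: d = -0.983917 in → contributes −0.068828 in⁴
Total I = 20.8033 in⁴.

I_xx ≈ 20.80 in⁴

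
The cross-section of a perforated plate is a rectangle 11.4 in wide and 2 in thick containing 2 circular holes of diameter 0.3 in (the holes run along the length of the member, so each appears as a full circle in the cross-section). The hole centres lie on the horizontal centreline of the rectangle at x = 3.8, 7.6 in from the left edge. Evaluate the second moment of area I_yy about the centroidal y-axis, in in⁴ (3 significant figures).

Split into non-overlapping primitives; take the origin at the lower-left of the bounding box.
Plate: 11.4 × 2, A = 22.8 in², x = 5.7 in, Ī = 246.92 in⁴.
Hole 1 (subtracted): ⌀0.3, A = 0.070686 in², x = 3.8 in, Ī = 0.00039761 in⁴.
Hole 2 (subtracted): ⌀0.3, A = 0.070686 in², x = 7.6 in, Ī = 0.00039761 in⁴.
By symmetry the centroid is at mid-width, x̄ = 5.7 in.
Transfer each piece to the centroidal y-axis using Ī + A·d² with d = x − 5.7:
  plate: d = 0 in → contributes +246.92 in⁴
  hole 1: d = -1.9 in → contributes −0.25557 in⁴
  hole 2: d = 1.9 in → contributes −0.25557 in⁴
Total I = 246.41 in⁴.

I_yy ≈ 246 in⁴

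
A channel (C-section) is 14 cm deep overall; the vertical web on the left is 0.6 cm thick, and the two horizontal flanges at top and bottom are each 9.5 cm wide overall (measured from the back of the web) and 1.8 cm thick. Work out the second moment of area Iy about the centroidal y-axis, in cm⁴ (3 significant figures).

Treat the section as a set of non-overlapping primitives; coordinates are from the bounding-box lower-left.
Web: 0.6 × 14, A = 8.4 cm², x = 0.3 cm, Ī = 0.252 cm⁴.
Top flange (beyond web): 8.9 × 1.8, A = 16.02 cm², x = 5.05 cm, Ī = 105.75 cm⁴.
Bottom flange (beyond web): 8.9 × 1.8, A = 16.02 cm², x = 5.05 cm, Ī = 105.75 cm⁴.
Centroid: x̄ = ΣA·x / ΣA = 4.0634 cm.
Transfer each piece to the centroidal y-axis using Ī + A·d² with d = x − 4.0634:
  web: d = -3.7634 cm → contributes +119.22 cm⁴
  top flange (beyond web): d = 0.98665 cm → contributes +121.34 cm⁴
  bottom flange (beyond web): d = 0.98665 cm → contributes +121.34 cm⁴
Total I = 361.9 cm⁴.

Iy ≈ 362 cm⁴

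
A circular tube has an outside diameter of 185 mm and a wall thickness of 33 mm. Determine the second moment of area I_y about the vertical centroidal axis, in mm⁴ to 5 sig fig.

Treat the section as a set of non-overlapping primitives; coordinates are from the bounding-box lower-left.
Outer circle: ⌀185, A = 26880.25 mm², x = 92.5 mm, Ī = 57 498 539 mm⁴.
Bore (subtracted): ⌀119, A = 11122.02 mm², x = 92.5 mm, Ī = 9 843 686 mm⁴.
By symmetry the centroid is at mid-width, x̄ = 92.5 mm.
All pieces are centred on the vertical centroidal axis, so I = ΣĪ (holes subtracted) = 47 654 854 mm⁴.

I_y ≈ 4.7655 × 10⁷ mm⁴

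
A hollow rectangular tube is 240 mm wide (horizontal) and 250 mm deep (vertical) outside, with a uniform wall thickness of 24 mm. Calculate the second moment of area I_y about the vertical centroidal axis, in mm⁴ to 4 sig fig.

I_y ≈ 1.689 × 10⁸ mm⁴

Break the section into simple shapes (no overlaps), measuring from the bottom-left corner of the bounding box.
Outer rectangle: 240 × 250, A = 60 000 mm², x = 120 mm, Ī = 288 000 000 mm⁴.
Inner void (subtracted): 192 × 202, A = 38 784 mm², x = 120 mm, Ī = 119 144 448 mm⁴.
By symmetry the centroid is at mid-width, x̄ = 120 mm.
All pieces are centred on the vertical centroidal axis, so I = ΣĪ (holes subtracted) = 168 855 552 mm⁴.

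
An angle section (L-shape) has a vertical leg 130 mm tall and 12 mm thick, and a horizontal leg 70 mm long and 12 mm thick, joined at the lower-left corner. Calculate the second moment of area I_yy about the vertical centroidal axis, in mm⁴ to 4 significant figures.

I_yy ≈ 8.034 × 10⁵ mm⁴

Split into non-overlapping primitives; take the origin at the lower-left of the bounding box.
Vertical leg: 12 × 130, A = 1 560 mm², x = 6 mm, Ī = 18 720 mm⁴.
Horizontal leg (remainder): 58 × 12, A = 696 mm², x = 41 mm, Ī = 195 112 mm⁴.
Centroid: x̄ = ΣA·x / ΣA = 16.7979 mm.
Transfer each piece to the vertical centroidal axis using Ī + A·d² with d = x − 16.7979:
  vertical leg: d = -10.7979 mm → contributes +200 607 mm⁴
  horizontal leg (remainder): d = 24.2021 mm → contributes +602 789 mm⁴
Total I = 803 396 mm⁴.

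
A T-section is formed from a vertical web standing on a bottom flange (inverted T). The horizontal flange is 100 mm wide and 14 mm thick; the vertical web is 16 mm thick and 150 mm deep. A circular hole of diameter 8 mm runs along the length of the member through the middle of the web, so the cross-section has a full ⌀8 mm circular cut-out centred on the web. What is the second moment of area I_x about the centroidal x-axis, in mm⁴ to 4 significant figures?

Split into non-overlapping primitives; take the origin at the lower-left of the bounding box.
Flange: 100 × 14, A = 1 400 mm², y = 7 mm, Ī = 22866.7 mm⁴.
Web: 16 × 150, A = 2 400 mm², y = 89 mm, Ī = 4 500 000 mm⁴.
Hole (subtracted): ⌀8, A = 50.2655 mm², y = 89 mm, Ī = 201.062 mm⁴.
Centroid: ȳ = ΣA·y / ΣA = 58.3845 mm.
Transfer each piece to the centroidal x-axis using Ī + A·d² with d = y − 58.3845:
  flange: d = -51.3845 mm → contributes +3 719 380 mm⁴
  web: d = 30.6155 mm → contributes +6 749 541 mm⁴
  hole: d = 30.6155 mm → contributes −47315.3 mm⁴
Total I = 10 421 606 mm⁴.

I_x ≈ 1.042 × 10⁷ mm⁴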